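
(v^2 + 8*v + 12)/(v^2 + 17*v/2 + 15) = 2*(v + 2)/(2*v + 5)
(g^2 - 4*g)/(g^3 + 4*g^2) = (g - 4)/(g*(g + 4))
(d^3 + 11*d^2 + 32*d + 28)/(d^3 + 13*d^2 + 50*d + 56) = (d + 2)/(d + 4)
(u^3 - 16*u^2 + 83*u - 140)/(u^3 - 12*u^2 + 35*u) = (u - 4)/u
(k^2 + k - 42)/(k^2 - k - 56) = (k - 6)/(k - 8)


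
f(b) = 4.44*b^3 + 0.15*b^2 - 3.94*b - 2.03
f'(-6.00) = 473.78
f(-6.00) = -932.03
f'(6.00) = 477.38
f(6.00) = 938.77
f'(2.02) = 51.02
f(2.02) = 27.22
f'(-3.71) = 178.28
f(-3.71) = -212.08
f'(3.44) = 154.72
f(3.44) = 166.93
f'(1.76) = 37.85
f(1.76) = 15.71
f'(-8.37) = 926.71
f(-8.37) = -2562.05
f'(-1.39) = 21.38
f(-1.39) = -8.19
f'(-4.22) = 232.00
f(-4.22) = -316.40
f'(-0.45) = -1.38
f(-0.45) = -0.63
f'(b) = 13.32*b^2 + 0.3*b - 3.94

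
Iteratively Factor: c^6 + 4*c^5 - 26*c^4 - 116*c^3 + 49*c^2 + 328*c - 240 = (c + 3)*(c^5 + c^4 - 29*c^3 - 29*c^2 + 136*c - 80) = (c - 1)*(c + 3)*(c^4 + 2*c^3 - 27*c^2 - 56*c + 80) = (c - 1)*(c + 3)*(c + 4)*(c^3 - 2*c^2 - 19*c + 20) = (c - 1)*(c + 3)*(c + 4)^2*(c^2 - 6*c + 5) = (c - 1)^2*(c + 3)*(c + 4)^2*(c - 5)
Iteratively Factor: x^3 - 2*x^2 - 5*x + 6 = (x - 1)*(x^2 - x - 6) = (x - 1)*(x + 2)*(x - 3)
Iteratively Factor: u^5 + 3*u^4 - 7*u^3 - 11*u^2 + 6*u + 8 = (u + 4)*(u^4 - u^3 - 3*u^2 + u + 2) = (u - 1)*(u + 4)*(u^3 - 3*u - 2) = (u - 1)*(u + 1)*(u + 4)*(u^2 - u - 2) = (u - 1)*(u + 1)^2*(u + 4)*(u - 2)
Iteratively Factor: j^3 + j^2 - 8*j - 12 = (j + 2)*(j^2 - j - 6) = (j + 2)^2*(j - 3)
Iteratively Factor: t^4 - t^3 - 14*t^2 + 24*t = (t - 2)*(t^3 + t^2 - 12*t) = (t - 3)*(t - 2)*(t^2 + 4*t) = t*(t - 3)*(t - 2)*(t + 4)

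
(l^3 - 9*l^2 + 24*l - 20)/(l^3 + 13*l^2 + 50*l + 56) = (l^3 - 9*l^2 + 24*l - 20)/(l^3 + 13*l^2 + 50*l + 56)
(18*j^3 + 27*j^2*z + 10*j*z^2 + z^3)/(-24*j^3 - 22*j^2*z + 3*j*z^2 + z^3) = (3*j + z)/(-4*j + z)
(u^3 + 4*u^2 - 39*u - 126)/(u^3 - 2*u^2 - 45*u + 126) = (u + 3)/(u - 3)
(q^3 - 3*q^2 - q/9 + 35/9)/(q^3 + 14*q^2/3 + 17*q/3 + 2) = (9*q^2 - 36*q + 35)/(3*(3*q^2 + 11*q + 6))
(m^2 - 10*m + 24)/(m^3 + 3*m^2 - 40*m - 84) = (m - 4)/(m^2 + 9*m + 14)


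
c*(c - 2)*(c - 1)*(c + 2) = c^4 - c^3 - 4*c^2 + 4*c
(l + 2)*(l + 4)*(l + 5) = l^3 + 11*l^2 + 38*l + 40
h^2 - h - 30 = (h - 6)*(h + 5)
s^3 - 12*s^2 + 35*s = s*(s - 7)*(s - 5)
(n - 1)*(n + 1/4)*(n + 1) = n^3 + n^2/4 - n - 1/4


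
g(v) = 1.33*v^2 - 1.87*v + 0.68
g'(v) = 2.66*v - 1.87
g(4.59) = 20.12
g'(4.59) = 10.34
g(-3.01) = 18.36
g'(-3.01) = -9.88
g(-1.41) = 5.96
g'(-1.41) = -5.62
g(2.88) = 6.33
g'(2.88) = 5.79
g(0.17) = 0.40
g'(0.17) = -1.42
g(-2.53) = 13.92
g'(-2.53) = -8.60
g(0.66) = 0.03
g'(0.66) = -0.11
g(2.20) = 3.00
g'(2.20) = 3.98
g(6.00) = 37.34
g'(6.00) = 14.09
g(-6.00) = 59.78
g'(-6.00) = -17.83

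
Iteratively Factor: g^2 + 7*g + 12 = (g + 4)*(g + 3)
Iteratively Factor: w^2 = (w)*(w)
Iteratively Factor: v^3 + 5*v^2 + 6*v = (v + 2)*(v^2 + 3*v) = (v + 2)*(v + 3)*(v)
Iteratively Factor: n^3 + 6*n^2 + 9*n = (n + 3)*(n^2 + 3*n) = n*(n + 3)*(n + 3)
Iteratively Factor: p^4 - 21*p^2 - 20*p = (p)*(p^3 - 21*p - 20) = p*(p + 1)*(p^2 - p - 20) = p*(p + 1)*(p + 4)*(p - 5)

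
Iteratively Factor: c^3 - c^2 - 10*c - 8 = (c - 4)*(c^2 + 3*c + 2) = (c - 4)*(c + 1)*(c + 2)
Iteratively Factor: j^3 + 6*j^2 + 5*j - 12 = (j - 1)*(j^2 + 7*j + 12) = (j - 1)*(j + 3)*(j + 4)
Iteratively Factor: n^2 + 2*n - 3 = (n - 1)*(n + 3)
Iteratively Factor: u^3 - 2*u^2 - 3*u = (u)*(u^2 - 2*u - 3) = u*(u - 3)*(u + 1)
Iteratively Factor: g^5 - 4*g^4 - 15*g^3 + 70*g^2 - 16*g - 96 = (g - 2)*(g^4 - 2*g^3 - 19*g^2 + 32*g + 48) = (g - 3)*(g - 2)*(g^3 + g^2 - 16*g - 16) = (g - 4)*(g - 3)*(g - 2)*(g^2 + 5*g + 4) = (g - 4)*(g - 3)*(g - 2)*(g + 1)*(g + 4)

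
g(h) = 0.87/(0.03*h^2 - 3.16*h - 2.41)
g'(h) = 0.87*(3.16 - 0.06*h)/(0.03*h^2 - 3.16*h - 2.41)^2 = (2.7492 - 0.0522*h)/(-0.03*h^2 + 3.16*h + 2.41)^2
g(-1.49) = 0.37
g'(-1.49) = 0.51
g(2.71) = -0.08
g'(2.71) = 0.02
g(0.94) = -0.16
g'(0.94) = 0.09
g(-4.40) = 0.07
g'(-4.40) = 0.02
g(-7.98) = 0.04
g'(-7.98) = 0.01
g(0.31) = -0.26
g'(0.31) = 0.24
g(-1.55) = 0.34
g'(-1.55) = 0.43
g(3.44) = -0.07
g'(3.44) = 0.02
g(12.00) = -0.02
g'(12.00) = 0.00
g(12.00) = -0.02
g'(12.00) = 0.00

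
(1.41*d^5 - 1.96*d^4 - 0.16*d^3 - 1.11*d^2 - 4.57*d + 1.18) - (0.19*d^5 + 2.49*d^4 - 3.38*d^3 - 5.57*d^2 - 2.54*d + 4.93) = 1.22*d^5 - 4.45*d^4 + 3.22*d^3 + 4.46*d^2 - 2.03*d - 3.75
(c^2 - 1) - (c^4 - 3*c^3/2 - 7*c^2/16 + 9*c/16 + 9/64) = -c^4 + 3*c^3/2 + 23*c^2/16 - 9*c/16 - 73/64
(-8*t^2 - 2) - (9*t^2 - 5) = 3 - 17*t^2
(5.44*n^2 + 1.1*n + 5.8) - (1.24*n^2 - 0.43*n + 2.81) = 4.2*n^2 + 1.53*n + 2.99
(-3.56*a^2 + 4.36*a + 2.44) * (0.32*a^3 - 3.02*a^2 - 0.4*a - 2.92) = -1.1392*a^5 + 12.1464*a^4 - 10.9624*a^3 + 1.2824*a^2 - 13.7072*a - 7.1248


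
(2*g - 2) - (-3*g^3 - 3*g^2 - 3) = 3*g^3 + 3*g^2 + 2*g + 1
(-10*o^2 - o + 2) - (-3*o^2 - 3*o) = -7*o^2 + 2*o + 2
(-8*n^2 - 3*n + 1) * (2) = -16*n^2 - 6*n + 2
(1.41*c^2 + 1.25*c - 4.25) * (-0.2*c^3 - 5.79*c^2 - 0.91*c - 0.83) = -0.282*c^5 - 8.4139*c^4 - 7.6706*c^3 + 22.2997*c^2 + 2.83*c + 3.5275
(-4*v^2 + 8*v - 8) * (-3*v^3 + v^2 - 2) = 12*v^5 - 28*v^4 + 32*v^3 - 16*v + 16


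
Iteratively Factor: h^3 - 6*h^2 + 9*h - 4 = (h - 1)*(h^2 - 5*h + 4) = (h - 1)^2*(h - 4)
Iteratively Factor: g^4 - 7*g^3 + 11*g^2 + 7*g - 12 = (g - 1)*(g^3 - 6*g^2 + 5*g + 12) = (g - 1)*(g + 1)*(g^2 - 7*g + 12) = (g - 4)*(g - 1)*(g + 1)*(g - 3)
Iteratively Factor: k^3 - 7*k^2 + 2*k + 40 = (k - 5)*(k^2 - 2*k - 8) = (k - 5)*(k + 2)*(k - 4)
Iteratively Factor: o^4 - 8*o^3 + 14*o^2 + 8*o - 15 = (o - 1)*(o^3 - 7*o^2 + 7*o + 15) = (o - 1)*(o + 1)*(o^2 - 8*o + 15) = (o - 5)*(o - 1)*(o + 1)*(o - 3)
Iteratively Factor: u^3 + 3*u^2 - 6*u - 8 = (u + 1)*(u^2 + 2*u - 8) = (u + 1)*(u + 4)*(u - 2)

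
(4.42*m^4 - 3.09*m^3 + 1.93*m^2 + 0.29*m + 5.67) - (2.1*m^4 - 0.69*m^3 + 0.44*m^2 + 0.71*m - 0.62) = 2.32*m^4 - 2.4*m^3 + 1.49*m^2 - 0.42*m + 6.29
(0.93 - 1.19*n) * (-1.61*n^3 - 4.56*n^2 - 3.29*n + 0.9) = 1.9159*n^4 + 3.9291*n^3 - 0.3257*n^2 - 4.1307*n + 0.837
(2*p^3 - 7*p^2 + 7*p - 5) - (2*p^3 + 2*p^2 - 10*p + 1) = -9*p^2 + 17*p - 6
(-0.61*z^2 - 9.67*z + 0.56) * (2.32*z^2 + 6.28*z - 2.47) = -1.4152*z^4 - 26.2652*z^3 - 57.9217*z^2 + 27.4017*z - 1.3832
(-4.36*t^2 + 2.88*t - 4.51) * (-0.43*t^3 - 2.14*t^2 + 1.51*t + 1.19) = 1.8748*t^5 + 8.092*t^4 - 10.8075*t^3 + 8.8118*t^2 - 3.3829*t - 5.3669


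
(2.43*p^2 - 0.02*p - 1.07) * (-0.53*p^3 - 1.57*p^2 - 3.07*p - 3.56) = -1.2879*p^5 - 3.8045*p^4 - 6.8616*p^3 - 6.9095*p^2 + 3.3561*p + 3.8092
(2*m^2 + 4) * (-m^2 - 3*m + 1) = -2*m^4 - 6*m^3 - 2*m^2 - 12*m + 4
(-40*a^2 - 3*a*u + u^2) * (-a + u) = 40*a^3 - 37*a^2*u - 4*a*u^2 + u^3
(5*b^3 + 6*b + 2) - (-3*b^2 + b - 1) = 5*b^3 + 3*b^2 + 5*b + 3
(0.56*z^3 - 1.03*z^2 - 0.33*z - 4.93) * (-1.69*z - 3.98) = -0.9464*z^4 - 0.4881*z^3 + 4.6571*z^2 + 9.6451*z + 19.6214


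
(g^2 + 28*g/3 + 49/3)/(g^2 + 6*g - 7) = (g + 7/3)/(g - 1)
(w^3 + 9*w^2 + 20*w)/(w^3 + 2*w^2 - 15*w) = (w + 4)/(w - 3)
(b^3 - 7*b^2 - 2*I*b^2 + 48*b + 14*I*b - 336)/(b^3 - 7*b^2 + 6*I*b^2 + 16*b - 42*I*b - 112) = (b^2 - 2*I*b + 48)/(b^2 + 6*I*b + 16)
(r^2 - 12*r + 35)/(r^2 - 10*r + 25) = (r - 7)/(r - 5)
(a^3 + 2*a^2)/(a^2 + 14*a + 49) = a^2*(a + 2)/(a^2 + 14*a + 49)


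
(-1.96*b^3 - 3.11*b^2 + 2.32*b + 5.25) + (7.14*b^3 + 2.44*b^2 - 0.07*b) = 5.18*b^3 - 0.67*b^2 + 2.25*b + 5.25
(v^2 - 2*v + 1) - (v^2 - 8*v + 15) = 6*v - 14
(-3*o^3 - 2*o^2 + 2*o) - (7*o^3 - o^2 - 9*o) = -10*o^3 - o^2 + 11*o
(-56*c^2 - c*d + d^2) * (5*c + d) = -280*c^3 - 61*c^2*d + 4*c*d^2 + d^3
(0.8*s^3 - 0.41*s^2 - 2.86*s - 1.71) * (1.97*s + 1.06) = 1.576*s^4 + 0.0403000000000001*s^3 - 6.0688*s^2 - 6.4003*s - 1.8126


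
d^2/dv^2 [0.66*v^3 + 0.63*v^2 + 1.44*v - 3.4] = 3.96*v + 1.26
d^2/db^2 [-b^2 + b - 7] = -2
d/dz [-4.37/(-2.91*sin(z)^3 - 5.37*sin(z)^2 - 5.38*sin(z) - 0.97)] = (-46.9338*sin(z) + 19.07505*cos(2*z) - 42.58565)*cos(z)/(2.91*sin(z)^3 + 5.37*sin(z)^2 + 5.38*sin(z) + 0.97)^2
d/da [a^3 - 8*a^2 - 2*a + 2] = 3*a^2 - 16*a - 2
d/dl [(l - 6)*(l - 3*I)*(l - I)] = 3*l^2 + l*(-12 - 8*I) - 3 + 24*I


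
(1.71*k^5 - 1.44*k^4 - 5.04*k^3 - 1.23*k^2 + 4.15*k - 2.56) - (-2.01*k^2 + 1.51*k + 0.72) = 1.71*k^5 - 1.44*k^4 - 5.04*k^3 + 0.78*k^2 + 2.64*k - 3.28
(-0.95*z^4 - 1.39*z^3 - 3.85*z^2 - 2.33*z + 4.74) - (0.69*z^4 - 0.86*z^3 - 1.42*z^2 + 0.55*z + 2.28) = -1.64*z^4 - 0.53*z^3 - 2.43*z^2 - 2.88*z + 2.46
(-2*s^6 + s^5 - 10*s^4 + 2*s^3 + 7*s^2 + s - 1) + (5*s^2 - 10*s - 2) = -2*s^6 + s^5 - 10*s^4 + 2*s^3 + 12*s^2 - 9*s - 3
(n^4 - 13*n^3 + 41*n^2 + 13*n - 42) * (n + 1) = n^5 - 12*n^4 + 28*n^3 + 54*n^2 - 29*n - 42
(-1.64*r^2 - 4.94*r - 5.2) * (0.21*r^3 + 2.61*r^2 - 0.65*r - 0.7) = -0.3444*r^5 - 5.3178*r^4 - 12.9194*r^3 - 9.213*r^2 + 6.838*r + 3.64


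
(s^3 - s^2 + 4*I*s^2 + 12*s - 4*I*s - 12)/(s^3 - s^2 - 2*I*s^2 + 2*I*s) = (s + 6*I)/s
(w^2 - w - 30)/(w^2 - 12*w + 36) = (w + 5)/(w - 6)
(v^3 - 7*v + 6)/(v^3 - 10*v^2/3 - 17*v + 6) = 3*(v^2 - 3*v + 2)/(3*v^2 - 19*v + 6)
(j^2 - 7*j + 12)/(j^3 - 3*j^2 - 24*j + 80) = (j - 3)/(j^2 + j - 20)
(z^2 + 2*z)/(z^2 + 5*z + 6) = z/(z + 3)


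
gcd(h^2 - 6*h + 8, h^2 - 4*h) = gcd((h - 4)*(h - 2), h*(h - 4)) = h - 4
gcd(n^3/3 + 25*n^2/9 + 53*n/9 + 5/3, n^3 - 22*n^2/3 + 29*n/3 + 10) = 1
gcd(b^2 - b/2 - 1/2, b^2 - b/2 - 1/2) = b^2 - b/2 - 1/2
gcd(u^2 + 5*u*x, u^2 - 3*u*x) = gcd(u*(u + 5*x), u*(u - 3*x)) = u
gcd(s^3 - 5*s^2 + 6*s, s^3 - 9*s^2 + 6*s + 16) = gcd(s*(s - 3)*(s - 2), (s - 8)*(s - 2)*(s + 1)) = s - 2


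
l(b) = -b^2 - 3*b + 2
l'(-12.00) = 21.00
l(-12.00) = -106.00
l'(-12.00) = 21.00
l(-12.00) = -106.00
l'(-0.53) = -1.94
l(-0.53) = 3.31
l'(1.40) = -5.80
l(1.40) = -4.16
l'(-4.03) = 5.06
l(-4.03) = -2.15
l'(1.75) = -6.50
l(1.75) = -6.31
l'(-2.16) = 1.32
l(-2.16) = 3.81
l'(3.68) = -10.36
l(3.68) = -22.58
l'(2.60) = -8.20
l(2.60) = -12.56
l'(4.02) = -11.04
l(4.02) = -26.22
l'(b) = -2*b - 3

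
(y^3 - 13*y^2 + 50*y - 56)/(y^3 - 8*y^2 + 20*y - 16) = (y - 7)/(y - 2)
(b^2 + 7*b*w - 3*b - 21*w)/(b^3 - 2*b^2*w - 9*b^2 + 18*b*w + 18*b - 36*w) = (-b - 7*w)/(-b^2 + 2*b*w + 6*b - 12*w)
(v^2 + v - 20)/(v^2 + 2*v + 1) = (v^2 + v - 20)/(v^2 + 2*v + 1)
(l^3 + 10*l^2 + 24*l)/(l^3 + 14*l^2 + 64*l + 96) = l/(l + 4)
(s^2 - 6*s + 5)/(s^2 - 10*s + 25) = (s - 1)/(s - 5)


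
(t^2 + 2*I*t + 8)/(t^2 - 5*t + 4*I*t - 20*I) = (t - 2*I)/(t - 5)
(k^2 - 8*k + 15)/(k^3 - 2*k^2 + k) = (k^2 - 8*k + 15)/(k*(k^2 - 2*k + 1))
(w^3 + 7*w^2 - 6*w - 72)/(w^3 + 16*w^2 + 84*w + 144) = (w - 3)/(w + 6)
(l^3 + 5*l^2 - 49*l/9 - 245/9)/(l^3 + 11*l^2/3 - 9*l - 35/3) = (l + 7/3)/(l + 1)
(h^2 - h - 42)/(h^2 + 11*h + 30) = (h - 7)/(h + 5)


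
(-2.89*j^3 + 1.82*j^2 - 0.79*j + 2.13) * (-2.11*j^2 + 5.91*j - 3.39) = 6.0979*j^5 - 20.9201*j^4 + 22.2202*j^3 - 15.333*j^2 + 15.2664*j - 7.2207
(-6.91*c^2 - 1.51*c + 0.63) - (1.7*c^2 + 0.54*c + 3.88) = -8.61*c^2 - 2.05*c - 3.25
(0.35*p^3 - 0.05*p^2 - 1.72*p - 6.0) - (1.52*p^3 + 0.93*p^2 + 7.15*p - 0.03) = -1.17*p^3 - 0.98*p^2 - 8.87*p - 5.97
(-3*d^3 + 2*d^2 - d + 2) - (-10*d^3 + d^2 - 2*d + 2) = 7*d^3 + d^2 + d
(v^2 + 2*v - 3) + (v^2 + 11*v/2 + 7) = 2*v^2 + 15*v/2 + 4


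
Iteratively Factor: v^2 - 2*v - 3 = (v + 1)*(v - 3)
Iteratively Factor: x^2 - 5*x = (x)*(x - 5)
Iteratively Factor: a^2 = (a)*(a)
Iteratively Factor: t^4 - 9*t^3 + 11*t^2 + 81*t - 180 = (t - 4)*(t^3 - 5*t^2 - 9*t + 45) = (t - 4)*(t + 3)*(t^2 - 8*t + 15) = (t - 4)*(t - 3)*(t + 3)*(t - 5)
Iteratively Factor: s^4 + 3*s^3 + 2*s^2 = (s + 2)*(s^3 + s^2) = s*(s + 2)*(s^2 + s) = s*(s + 1)*(s + 2)*(s)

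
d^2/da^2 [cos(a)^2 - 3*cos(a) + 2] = 3*cos(a) - 2*cos(2*a)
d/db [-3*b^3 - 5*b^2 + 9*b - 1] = -9*b^2 - 10*b + 9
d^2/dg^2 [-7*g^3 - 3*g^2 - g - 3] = -42*g - 6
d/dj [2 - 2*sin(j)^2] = -2*sin(2*j)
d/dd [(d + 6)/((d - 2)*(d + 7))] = (-d^2 - 12*d - 44)/(d^4 + 10*d^3 - 3*d^2 - 140*d + 196)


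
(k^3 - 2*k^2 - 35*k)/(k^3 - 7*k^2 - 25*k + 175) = k/(k - 5)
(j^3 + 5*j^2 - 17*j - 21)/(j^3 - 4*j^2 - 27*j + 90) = (j^2 + 8*j + 7)/(j^2 - j - 30)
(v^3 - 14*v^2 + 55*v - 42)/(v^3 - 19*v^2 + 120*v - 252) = (v - 1)/(v - 6)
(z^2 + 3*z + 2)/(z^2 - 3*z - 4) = (z + 2)/(z - 4)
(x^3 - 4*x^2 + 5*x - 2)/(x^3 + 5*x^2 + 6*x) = (x^3 - 4*x^2 + 5*x - 2)/(x*(x^2 + 5*x + 6))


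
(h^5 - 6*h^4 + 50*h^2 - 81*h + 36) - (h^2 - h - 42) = h^5 - 6*h^4 + 49*h^2 - 80*h + 78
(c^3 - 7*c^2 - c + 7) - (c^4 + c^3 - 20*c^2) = -c^4 + 13*c^2 - c + 7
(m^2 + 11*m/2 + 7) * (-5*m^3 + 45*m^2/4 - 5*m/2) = -5*m^5 - 65*m^4/4 + 195*m^3/8 + 65*m^2 - 35*m/2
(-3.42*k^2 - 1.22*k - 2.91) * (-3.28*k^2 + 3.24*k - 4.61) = 11.2176*k^4 - 7.0792*k^3 + 21.3582*k^2 - 3.8042*k + 13.4151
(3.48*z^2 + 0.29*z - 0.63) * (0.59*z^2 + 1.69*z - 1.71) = 2.0532*z^4 + 6.0523*z^3 - 5.8324*z^2 - 1.5606*z + 1.0773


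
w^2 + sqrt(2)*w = w*(w + sqrt(2))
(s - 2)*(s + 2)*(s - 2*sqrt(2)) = s^3 - 2*sqrt(2)*s^2 - 4*s + 8*sqrt(2)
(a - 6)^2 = a^2 - 12*a + 36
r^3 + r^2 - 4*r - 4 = (r - 2)*(r + 1)*(r + 2)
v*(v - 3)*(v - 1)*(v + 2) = v^4 - 2*v^3 - 5*v^2 + 6*v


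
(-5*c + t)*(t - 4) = -5*c*t + 20*c + t^2 - 4*t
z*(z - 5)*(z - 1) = z^3 - 6*z^2 + 5*z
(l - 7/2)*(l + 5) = l^2 + 3*l/2 - 35/2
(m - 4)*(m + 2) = m^2 - 2*m - 8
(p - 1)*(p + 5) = p^2 + 4*p - 5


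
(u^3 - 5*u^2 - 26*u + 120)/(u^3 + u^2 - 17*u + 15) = (u^2 - 10*u + 24)/(u^2 - 4*u + 3)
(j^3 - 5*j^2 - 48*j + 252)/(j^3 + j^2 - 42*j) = (j - 6)/j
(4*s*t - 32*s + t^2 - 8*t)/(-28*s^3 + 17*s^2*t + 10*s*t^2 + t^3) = (8 - t)/(7*s^2 - 6*s*t - t^2)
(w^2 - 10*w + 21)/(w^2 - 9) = (w - 7)/(w + 3)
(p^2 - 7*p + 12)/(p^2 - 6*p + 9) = (p - 4)/(p - 3)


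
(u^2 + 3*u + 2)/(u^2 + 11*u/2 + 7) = 2*(u + 1)/(2*u + 7)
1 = 1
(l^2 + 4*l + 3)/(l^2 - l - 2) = (l + 3)/(l - 2)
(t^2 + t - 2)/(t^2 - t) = (t + 2)/t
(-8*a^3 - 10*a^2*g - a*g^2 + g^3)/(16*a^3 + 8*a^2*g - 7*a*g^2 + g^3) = (-2*a - g)/(4*a - g)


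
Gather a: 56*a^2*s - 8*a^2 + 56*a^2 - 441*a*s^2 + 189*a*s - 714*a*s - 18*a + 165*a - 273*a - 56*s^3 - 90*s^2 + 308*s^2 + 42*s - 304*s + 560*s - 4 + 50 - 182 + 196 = a^2*(56*s + 48) + a*(-441*s^2 - 525*s - 126) - 56*s^3 + 218*s^2 + 298*s + 60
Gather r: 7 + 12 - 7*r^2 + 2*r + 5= -7*r^2 + 2*r + 24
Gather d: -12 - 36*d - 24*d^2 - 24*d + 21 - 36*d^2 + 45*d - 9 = -60*d^2 - 15*d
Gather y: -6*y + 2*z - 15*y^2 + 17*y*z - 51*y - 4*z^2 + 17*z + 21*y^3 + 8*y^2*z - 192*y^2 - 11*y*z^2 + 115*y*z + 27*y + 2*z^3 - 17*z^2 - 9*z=21*y^3 + y^2*(8*z - 207) + y*(-11*z^2 + 132*z - 30) + 2*z^3 - 21*z^2 + 10*z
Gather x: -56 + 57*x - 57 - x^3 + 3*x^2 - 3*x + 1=-x^3 + 3*x^2 + 54*x - 112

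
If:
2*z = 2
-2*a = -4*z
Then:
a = 2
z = 1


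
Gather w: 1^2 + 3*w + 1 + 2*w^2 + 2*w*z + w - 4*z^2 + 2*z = 2*w^2 + w*(2*z + 4) - 4*z^2 + 2*z + 2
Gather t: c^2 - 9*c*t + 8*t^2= c^2 - 9*c*t + 8*t^2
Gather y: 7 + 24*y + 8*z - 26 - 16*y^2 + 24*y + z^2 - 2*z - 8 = -16*y^2 + 48*y + z^2 + 6*z - 27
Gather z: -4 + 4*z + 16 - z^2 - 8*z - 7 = -z^2 - 4*z + 5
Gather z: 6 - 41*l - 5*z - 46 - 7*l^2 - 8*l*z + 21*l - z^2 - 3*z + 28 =-7*l^2 - 20*l - z^2 + z*(-8*l - 8) - 12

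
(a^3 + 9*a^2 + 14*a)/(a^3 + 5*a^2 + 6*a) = (a + 7)/(a + 3)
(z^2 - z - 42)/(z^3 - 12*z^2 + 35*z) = (z + 6)/(z*(z - 5))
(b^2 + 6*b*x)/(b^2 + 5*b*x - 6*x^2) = b/(b - x)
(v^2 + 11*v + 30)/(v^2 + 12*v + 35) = (v + 6)/(v + 7)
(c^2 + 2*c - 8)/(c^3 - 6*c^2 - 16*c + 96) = (c - 2)/(c^2 - 10*c + 24)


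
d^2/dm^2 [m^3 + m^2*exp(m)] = m^2*exp(m) + 4*m*exp(m) + 6*m + 2*exp(m)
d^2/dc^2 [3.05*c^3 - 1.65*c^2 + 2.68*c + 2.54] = 18.3*c - 3.3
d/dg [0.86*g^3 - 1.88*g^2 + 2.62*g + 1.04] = 2.58*g^2 - 3.76*g + 2.62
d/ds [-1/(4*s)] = 1/(4*s^2)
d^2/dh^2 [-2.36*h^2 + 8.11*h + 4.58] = -4.72000000000000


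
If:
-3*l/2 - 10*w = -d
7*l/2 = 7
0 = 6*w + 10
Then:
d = -41/3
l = 2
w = -5/3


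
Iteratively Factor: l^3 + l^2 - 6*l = (l + 3)*(l^2 - 2*l) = l*(l + 3)*(l - 2)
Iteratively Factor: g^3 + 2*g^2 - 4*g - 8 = (g - 2)*(g^2 + 4*g + 4) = (g - 2)*(g + 2)*(g + 2)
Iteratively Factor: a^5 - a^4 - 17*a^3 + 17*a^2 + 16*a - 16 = (a - 4)*(a^4 + 3*a^3 - 5*a^2 - 3*a + 4) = (a - 4)*(a - 1)*(a^3 + 4*a^2 - a - 4) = (a - 4)*(a - 1)^2*(a^2 + 5*a + 4) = (a - 4)*(a - 1)^2*(a + 1)*(a + 4)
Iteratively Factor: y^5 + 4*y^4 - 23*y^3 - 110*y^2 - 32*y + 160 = (y + 2)*(y^4 + 2*y^3 - 27*y^2 - 56*y + 80) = (y - 5)*(y + 2)*(y^3 + 7*y^2 + 8*y - 16) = (y - 5)*(y + 2)*(y + 4)*(y^2 + 3*y - 4) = (y - 5)*(y - 1)*(y + 2)*(y + 4)*(y + 4)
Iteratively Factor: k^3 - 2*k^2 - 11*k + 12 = (k - 4)*(k^2 + 2*k - 3) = (k - 4)*(k - 1)*(k + 3)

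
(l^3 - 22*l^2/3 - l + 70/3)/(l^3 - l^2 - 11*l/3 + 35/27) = 9*(l^2 - 9*l + 14)/(9*l^2 - 24*l + 7)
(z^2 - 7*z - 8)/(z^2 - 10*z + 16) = (z + 1)/(z - 2)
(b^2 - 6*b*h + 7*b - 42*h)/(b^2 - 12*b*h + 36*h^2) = (b + 7)/(b - 6*h)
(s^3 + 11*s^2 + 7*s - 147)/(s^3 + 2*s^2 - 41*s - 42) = (s^2 + 4*s - 21)/(s^2 - 5*s - 6)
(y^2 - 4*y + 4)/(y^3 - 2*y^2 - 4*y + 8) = 1/(y + 2)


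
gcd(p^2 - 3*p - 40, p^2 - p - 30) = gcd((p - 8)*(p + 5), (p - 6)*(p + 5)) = p + 5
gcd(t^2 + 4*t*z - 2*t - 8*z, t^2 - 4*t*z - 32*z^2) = t + 4*z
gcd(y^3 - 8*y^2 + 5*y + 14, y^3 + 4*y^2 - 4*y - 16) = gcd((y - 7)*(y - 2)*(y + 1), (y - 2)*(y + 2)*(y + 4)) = y - 2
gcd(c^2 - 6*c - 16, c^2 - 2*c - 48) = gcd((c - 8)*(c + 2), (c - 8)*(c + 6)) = c - 8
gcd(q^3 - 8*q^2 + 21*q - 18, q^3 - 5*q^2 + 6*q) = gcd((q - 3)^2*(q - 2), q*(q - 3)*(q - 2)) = q^2 - 5*q + 6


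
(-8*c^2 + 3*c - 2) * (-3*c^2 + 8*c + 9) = 24*c^4 - 73*c^3 - 42*c^2 + 11*c - 18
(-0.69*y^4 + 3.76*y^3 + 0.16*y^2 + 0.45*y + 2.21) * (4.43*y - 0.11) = -3.0567*y^5 + 16.7327*y^4 + 0.2952*y^3 + 1.9759*y^2 + 9.7408*y - 0.2431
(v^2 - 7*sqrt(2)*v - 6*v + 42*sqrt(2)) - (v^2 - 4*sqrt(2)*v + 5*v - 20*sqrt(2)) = -11*v - 3*sqrt(2)*v + 62*sqrt(2)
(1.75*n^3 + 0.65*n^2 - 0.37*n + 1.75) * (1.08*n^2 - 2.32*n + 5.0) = 1.89*n^5 - 3.358*n^4 + 6.8424*n^3 + 5.9984*n^2 - 5.91*n + 8.75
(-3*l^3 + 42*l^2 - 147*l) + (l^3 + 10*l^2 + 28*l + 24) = -2*l^3 + 52*l^2 - 119*l + 24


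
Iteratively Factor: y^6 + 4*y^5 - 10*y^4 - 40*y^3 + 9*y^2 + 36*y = (y)*(y^5 + 4*y^4 - 10*y^3 - 40*y^2 + 9*y + 36) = y*(y + 1)*(y^4 + 3*y^3 - 13*y^2 - 27*y + 36) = y*(y + 1)*(y + 3)*(y^3 - 13*y + 12) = y*(y - 3)*(y + 1)*(y + 3)*(y^2 + 3*y - 4) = y*(y - 3)*(y + 1)*(y + 3)*(y + 4)*(y - 1)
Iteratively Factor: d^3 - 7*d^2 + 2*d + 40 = (d + 2)*(d^2 - 9*d + 20) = (d - 4)*(d + 2)*(d - 5)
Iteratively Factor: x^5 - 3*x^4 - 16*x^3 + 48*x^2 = (x)*(x^4 - 3*x^3 - 16*x^2 + 48*x) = x^2*(x^3 - 3*x^2 - 16*x + 48) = x^2*(x + 4)*(x^2 - 7*x + 12) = x^2*(x - 4)*(x + 4)*(x - 3)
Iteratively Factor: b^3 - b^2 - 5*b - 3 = (b - 3)*(b^2 + 2*b + 1) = (b - 3)*(b + 1)*(b + 1)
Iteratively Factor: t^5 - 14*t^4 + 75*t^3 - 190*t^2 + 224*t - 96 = (t - 4)*(t^4 - 10*t^3 + 35*t^2 - 50*t + 24) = (t - 4)^2*(t^3 - 6*t^2 + 11*t - 6) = (t - 4)^2*(t - 2)*(t^2 - 4*t + 3) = (t - 4)^2*(t - 2)*(t - 1)*(t - 3)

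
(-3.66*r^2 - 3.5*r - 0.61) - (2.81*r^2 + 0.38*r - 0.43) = -6.47*r^2 - 3.88*r - 0.18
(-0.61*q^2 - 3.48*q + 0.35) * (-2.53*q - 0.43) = 1.5433*q^3 + 9.0667*q^2 + 0.6109*q - 0.1505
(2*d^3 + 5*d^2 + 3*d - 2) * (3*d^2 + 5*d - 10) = 6*d^5 + 25*d^4 + 14*d^3 - 41*d^2 - 40*d + 20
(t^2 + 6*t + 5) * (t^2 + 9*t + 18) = t^4 + 15*t^3 + 77*t^2 + 153*t + 90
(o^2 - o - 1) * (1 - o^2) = -o^4 + o^3 + 2*o^2 - o - 1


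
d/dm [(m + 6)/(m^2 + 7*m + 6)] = -1/(m^2 + 2*m + 1)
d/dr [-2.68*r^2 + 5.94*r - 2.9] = 5.94 - 5.36*r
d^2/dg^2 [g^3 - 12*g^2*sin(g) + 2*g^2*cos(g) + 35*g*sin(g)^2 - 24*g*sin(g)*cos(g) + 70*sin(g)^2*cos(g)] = 12*g^2*sin(g) - 2*g^2*cos(g) - 8*g*sin(g) + 48*g*sin(2*g) - 48*g*cos(g) + 70*g*cos(2*g) + 6*g - 24*sin(g) + 70*sin(2*g) - 27*cos(g)/2 - 48*cos(2*g) + 315*cos(3*g)/2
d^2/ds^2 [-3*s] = 0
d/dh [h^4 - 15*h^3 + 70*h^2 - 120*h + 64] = 4*h^3 - 45*h^2 + 140*h - 120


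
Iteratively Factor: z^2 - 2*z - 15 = (z - 5)*(z + 3)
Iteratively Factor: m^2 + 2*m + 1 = (m + 1)*(m + 1)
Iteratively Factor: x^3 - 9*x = (x)*(x^2 - 9) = x*(x - 3)*(x + 3)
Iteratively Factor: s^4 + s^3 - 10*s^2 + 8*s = (s)*(s^3 + s^2 - 10*s + 8) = s*(s - 2)*(s^2 + 3*s - 4) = s*(s - 2)*(s + 4)*(s - 1)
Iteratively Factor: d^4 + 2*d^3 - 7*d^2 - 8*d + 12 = (d + 2)*(d^3 - 7*d + 6) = (d - 2)*(d + 2)*(d^2 + 2*d - 3) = (d - 2)*(d - 1)*(d + 2)*(d + 3)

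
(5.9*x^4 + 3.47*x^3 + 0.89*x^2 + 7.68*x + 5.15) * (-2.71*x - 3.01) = -15.989*x^5 - 27.1627*x^4 - 12.8566*x^3 - 23.4917*x^2 - 37.0733*x - 15.5015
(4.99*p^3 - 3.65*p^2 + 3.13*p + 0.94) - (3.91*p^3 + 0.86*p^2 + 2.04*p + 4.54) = 1.08*p^3 - 4.51*p^2 + 1.09*p - 3.6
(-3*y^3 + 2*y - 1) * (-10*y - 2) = 30*y^4 + 6*y^3 - 20*y^2 + 6*y + 2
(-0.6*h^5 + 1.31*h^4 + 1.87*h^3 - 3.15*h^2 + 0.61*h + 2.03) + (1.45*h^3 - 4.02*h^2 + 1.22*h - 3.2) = -0.6*h^5 + 1.31*h^4 + 3.32*h^3 - 7.17*h^2 + 1.83*h - 1.17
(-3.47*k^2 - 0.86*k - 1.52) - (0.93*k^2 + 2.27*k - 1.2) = -4.4*k^2 - 3.13*k - 0.32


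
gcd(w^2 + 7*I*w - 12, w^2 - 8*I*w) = 1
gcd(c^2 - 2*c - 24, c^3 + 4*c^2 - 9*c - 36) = c + 4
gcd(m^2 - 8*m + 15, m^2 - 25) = m - 5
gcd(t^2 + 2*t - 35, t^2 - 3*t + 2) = 1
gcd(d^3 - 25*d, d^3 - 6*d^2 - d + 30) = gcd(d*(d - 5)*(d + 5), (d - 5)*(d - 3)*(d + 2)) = d - 5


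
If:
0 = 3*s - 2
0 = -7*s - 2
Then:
No Solution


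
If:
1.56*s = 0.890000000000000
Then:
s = 0.57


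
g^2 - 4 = (g - 2)*(g + 2)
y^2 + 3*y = y*(y + 3)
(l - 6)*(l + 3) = l^2 - 3*l - 18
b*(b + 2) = b^2 + 2*b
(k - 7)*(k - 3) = k^2 - 10*k + 21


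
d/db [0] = 0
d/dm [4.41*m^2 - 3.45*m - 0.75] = 8.82*m - 3.45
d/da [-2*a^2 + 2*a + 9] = 2 - 4*a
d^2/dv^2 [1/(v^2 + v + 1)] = 2*(-v^2 - v + (2*v + 1)^2 - 1)/(v^2 + v + 1)^3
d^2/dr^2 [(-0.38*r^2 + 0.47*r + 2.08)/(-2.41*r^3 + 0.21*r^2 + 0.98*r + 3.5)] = (4.414156*r^6 - 16.378842*r^5 - 138.15807*r^4 + 59.299254*r^3 - 20.324304*r^2 - 105.764484*r + 11.596536)/(13.997521*r^9 - 3.659103*r^8 - 16.756971*r^7 - 58.018443*r^6 + 17.442138*r^5 + 48.529698*r^4 + 83.304508*r^3 - 17.8017*r^2 - 36.015*r - 42.875)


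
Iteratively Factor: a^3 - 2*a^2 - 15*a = (a + 3)*(a^2 - 5*a) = (a - 5)*(a + 3)*(a)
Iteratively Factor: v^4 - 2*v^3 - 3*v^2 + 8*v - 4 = (v - 2)*(v^3 - 3*v + 2) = (v - 2)*(v + 2)*(v^2 - 2*v + 1) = (v - 2)*(v - 1)*(v + 2)*(v - 1)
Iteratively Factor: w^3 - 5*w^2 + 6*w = (w - 3)*(w^2 - 2*w) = w*(w - 3)*(w - 2)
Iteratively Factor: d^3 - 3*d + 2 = (d - 1)*(d^2 + d - 2) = (d - 1)*(d + 2)*(d - 1)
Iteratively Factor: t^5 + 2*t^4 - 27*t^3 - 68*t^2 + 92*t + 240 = (t - 5)*(t^4 + 7*t^3 + 8*t^2 - 28*t - 48) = (t - 5)*(t + 2)*(t^3 + 5*t^2 - 2*t - 24) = (t - 5)*(t + 2)*(t + 4)*(t^2 + t - 6) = (t - 5)*(t - 2)*(t + 2)*(t + 4)*(t + 3)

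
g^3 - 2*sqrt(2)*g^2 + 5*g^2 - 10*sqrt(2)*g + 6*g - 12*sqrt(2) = (g + 2)*(g + 3)*(g - 2*sqrt(2))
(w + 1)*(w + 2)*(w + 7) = w^3 + 10*w^2 + 23*w + 14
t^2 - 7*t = t*(t - 7)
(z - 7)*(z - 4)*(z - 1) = z^3 - 12*z^2 + 39*z - 28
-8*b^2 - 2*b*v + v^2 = (-4*b + v)*(2*b + v)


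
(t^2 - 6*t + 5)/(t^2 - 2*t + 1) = (t - 5)/(t - 1)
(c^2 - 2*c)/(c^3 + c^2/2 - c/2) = 2*(c - 2)/(2*c^2 + c - 1)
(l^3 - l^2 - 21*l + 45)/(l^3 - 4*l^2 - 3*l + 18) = (l + 5)/(l + 2)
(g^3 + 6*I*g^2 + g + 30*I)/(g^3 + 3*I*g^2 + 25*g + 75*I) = (g - 2*I)/(g - 5*I)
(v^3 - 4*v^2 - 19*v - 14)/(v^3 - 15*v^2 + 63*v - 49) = (v^2 + 3*v + 2)/(v^2 - 8*v + 7)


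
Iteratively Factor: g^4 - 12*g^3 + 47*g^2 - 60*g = (g - 5)*(g^3 - 7*g^2 + 12*g) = g*(g - 5)*(g^2 - 7*g + 12) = g*(g - 5)*(g - 3)*(g - 4)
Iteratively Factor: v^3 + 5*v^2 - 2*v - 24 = (v - 2)*(v^2 + 7*v + 12) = (v - 2)*(v + 4)*(v + 3)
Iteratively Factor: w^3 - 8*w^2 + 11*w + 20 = (w - 5)*(w^2 - 3*w - 4) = (w - 5)*(w + 1)*(w - 4)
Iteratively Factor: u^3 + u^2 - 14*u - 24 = (u - 4)*(u^2 + 5*u + 6) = (u - 4)*(u + 3)*(u + 2)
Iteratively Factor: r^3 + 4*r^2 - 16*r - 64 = (r + 4)*(r^2 - 16) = (r + 4)^2*(r - 4)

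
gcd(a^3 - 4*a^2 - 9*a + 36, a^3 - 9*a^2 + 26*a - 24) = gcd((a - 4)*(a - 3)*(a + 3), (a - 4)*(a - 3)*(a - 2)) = a^2 - 7*a + 12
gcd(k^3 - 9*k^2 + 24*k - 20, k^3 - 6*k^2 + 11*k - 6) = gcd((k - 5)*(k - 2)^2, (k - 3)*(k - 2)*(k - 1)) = k - 2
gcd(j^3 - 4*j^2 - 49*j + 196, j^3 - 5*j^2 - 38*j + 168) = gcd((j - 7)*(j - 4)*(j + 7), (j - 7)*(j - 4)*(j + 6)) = j^2 - 11*j + 28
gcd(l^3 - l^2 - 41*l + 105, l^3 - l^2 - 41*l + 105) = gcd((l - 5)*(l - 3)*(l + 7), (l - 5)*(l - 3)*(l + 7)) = l^3 - l^2 - 41*l + 105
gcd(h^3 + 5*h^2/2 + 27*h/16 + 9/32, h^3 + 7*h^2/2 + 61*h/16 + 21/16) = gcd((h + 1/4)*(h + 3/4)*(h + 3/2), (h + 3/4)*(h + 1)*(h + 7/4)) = h + 3/4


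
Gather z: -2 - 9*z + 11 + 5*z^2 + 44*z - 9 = 5*z^2 + 35*z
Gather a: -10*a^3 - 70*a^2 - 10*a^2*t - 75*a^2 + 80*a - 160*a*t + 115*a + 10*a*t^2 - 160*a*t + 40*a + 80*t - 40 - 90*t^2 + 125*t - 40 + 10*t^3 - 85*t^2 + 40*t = -10*a^3 + a^2*(-10*t - 145) + a*(10*t^2 - 320*t + 235) + 10*t^3 - 175*t^2 + 245*t - 80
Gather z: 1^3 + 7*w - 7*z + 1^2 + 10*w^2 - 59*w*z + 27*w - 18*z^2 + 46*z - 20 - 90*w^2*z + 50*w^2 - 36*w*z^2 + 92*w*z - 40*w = 60*w^2 - 6*w + z^2*(-36*w - 18) + z*(-90*w^2 + 33*w + 39) - 18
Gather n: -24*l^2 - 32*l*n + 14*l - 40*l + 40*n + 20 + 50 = -24*l^2 - 26*l + n*(40 - 32*l) + 70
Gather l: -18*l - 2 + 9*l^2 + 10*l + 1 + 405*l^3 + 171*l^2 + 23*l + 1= 405*l^3 + 180*l^2 + 15*l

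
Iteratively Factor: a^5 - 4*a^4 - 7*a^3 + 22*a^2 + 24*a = (a + 1)*(a^4 - 5*a^3 - 2*a^2 + 24*a) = a*(a + 1)*(a^3 - 5*a^2 - 2*a + 24) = a*(a + 1)*(a + 2)*(a^2 - 7*a + 12) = a*(a - 4)*(a + 1)*(a + 2)*(a - 3)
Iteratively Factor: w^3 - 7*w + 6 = (w - 2)*(w^2 + 2*w - 3) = (w - 2)*(w - 1)*(w + 3)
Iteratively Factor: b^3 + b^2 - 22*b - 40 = (b + 4)*(b^2 - 3*b - 10) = (b + 2)*(b + 4)*(b - 5)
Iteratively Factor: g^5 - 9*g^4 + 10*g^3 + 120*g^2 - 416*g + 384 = (g - 3)*(g^4 - 6*g^3 - 8*g^2 + 96*g - 128) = (g - 4)*(g - 3)*(g^3 - 2*g^2 - 16*g + 32) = (g - 4)^2*(g - 3)*(g^2 + 2*g - 8) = (g - 4)^2*(g - 3)*(g + 4)*(g - 2)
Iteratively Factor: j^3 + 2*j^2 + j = (j)*(j^2 + 2*j + 1) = j*(j + 1)*(j + 1)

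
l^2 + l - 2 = (l - 1)*(l + 2)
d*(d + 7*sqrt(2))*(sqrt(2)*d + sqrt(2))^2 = 2*d^4 + 4*d^3 + 14*sqrt(2)*d^3 + 2*d^2 + 28*sqrt(2)*d^2 + 14*sqrt(2)*d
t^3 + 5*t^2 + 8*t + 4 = (t + 1)*(t + 2)^2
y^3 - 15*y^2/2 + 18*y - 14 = (y - 7/2)*(y - 2)^2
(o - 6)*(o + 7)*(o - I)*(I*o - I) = I*o^4 + o^3 - 43*I*o^2 - 43*o + 42*I*o + 42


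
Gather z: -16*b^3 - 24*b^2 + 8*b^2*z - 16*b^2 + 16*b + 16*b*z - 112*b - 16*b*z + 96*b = -16*b^3 + 8*b^2*z - 40*b^2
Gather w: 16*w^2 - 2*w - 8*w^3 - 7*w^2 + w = -8*w^3 + 9*w^2 - w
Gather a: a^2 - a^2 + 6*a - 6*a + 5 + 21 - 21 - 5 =0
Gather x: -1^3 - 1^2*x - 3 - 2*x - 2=-3*x - 6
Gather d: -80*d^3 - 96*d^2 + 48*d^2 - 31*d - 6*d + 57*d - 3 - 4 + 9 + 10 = -80*d^3 - 48*d^2 + 20*d + 12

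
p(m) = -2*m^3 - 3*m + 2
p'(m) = -6*m^2 - 3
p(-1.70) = 16.93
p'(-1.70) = -20.34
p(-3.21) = 77.78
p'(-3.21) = -64.82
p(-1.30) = 10.29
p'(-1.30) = -13.14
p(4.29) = -168.78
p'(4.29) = -113.42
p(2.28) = -28.54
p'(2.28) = -34.19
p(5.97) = -441.46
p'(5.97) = -216.85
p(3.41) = -87.53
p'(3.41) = -72.77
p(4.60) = -206.47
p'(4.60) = -129.96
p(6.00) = -448.00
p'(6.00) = -219.00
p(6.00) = -448.00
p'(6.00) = -219.00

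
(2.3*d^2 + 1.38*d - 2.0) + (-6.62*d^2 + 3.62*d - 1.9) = -4.32*d^2 + 5.0*d - 3.9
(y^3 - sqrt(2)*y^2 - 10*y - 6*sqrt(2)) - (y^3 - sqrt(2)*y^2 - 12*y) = 2*y - 6*sqrt(2)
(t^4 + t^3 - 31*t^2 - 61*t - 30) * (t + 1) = t^5 + 2*t^4 - 30*t^3 - 92*t^2 - 91*t - 30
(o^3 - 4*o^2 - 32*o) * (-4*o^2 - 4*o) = -4*o^5 + 12*o^4 + 144*o^3 + 128*o^2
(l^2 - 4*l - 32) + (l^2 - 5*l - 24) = 2*l^2 - 9*l - 56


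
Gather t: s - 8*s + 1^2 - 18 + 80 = 63 - 7*s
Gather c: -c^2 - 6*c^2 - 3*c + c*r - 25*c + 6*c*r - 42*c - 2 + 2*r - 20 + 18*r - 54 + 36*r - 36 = -7*c^2 + c*(7*r - 70) + 56*r - 112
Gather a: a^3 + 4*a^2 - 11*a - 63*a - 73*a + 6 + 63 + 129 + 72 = a^3 + 4*a^2 - 147*a + 270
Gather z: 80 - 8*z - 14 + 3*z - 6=60 - 5*z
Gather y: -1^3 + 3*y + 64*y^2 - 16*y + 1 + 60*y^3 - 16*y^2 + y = 60*y^3 + 48*y^2 - 12*y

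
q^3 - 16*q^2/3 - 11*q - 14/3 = (q - 7)*(q + 2/3)*(q + 1)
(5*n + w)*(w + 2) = 5*n*w + 10*n + w^2 + 2*w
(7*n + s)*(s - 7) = 7*n*s - 49*n + s^2 - 7*s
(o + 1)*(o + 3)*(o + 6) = o^3 + 10*o^2 + 27*o + 18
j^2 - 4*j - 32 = (j - 8)*(j + 4)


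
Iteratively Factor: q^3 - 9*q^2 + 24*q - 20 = (q - 2)*(q^2 - 7*q + 10) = (q - 5)*(q - 2)*(q - 2)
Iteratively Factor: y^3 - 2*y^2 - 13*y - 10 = (y + 2)*(y^2 - 4*y - 5) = (y - 5)*(y + 2)*(y + 1)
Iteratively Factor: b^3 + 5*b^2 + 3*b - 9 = (b + 3)*(b^2 + 2*b - 3) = (b - 1)*(b + 3)*(b + 3)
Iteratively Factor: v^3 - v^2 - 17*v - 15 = (v + 3)*(v^2 - 4*v - 5) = (v + 1)*(v + 3)*(v - 5)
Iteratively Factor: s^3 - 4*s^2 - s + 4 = (s - 4)*(s^2 - 1) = (s - 4)*(s + 1)*(s - 1)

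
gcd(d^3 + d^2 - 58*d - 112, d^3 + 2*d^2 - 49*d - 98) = d^2 + 9*d + 14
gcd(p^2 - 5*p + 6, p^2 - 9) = p - 3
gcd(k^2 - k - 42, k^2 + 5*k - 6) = k + 6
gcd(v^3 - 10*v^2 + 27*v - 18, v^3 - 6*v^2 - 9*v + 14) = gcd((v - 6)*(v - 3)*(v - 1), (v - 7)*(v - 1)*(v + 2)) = v - 1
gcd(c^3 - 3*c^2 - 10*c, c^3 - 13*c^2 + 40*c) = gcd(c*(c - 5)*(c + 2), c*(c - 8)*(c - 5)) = c^2 - 5*c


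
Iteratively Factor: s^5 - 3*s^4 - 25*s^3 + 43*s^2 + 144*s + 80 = (s + 1)*(s^4 - 4*s^3 - 21*s^2 + 64*s + 80) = (s - 5)*(s + 1)*(s^3 + s^2 - 16*s - 16) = (s - 5)*(s + 1)*(s + 4)*(s^2 - 3*s - 4) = (s - 5)*(s + 1)^2*(s + 4)*(s - 4)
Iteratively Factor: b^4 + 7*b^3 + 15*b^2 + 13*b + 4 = (b + 1)*(b^3 + 6*b^2 + 9*b + 4) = (b + 1)^2*(b^2 + 5*b + 4) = (b + 1)^2*(b + 4)*(b + 1)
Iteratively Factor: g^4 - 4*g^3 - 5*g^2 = (g + 1)*(g^3 - 5*g^2) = g*(g + 1)*(g^2 - 5*g) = g*(g - 5)*(g + 1)*(g)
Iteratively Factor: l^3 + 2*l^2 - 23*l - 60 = (l - 5)*(l^2 + 7*l + 12) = (l - 5)*(l + 4)*(l + 3)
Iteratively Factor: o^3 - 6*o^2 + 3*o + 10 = (o - 5)*(o^2 - o - 2) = (o - 5)*(o - 2)*(o + 1)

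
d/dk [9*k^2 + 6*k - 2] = 18*k + 6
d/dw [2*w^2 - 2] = 4*w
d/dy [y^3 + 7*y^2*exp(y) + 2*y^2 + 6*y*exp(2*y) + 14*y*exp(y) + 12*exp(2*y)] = 7*y^2*exp(y) + 3*y^2 + 12*y*exp(2*y) + 28*y*exp(y) + 4*y + 30*exp(2*y) + 14*exp(y)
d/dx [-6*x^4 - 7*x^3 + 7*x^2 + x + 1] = -24*x^3 - 21*x^2 + 14*x + 1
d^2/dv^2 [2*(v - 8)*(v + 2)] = 4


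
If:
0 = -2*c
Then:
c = 0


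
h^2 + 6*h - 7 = (h - 1)*(h + 7)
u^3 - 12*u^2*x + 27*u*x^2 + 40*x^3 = (u - 8*x)*(u - 5*x)*(u + x)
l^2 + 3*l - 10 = (l - 2)*(l + 5)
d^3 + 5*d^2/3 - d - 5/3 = (d - 1)*(d + 1)*(d + 5/3)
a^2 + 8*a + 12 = (a + 2)*(a + 6)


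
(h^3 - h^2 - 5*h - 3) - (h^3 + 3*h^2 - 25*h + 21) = -4*h^2 + 20*h - 24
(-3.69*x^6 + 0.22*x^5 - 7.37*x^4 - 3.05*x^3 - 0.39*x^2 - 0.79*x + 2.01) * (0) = 0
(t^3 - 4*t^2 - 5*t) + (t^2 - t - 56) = t^3 - 3*t^2 - 6*t - 56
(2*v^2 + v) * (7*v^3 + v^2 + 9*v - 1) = 14*v^5 + 9*v^4 + 19*v^3 + 7*v^2 - v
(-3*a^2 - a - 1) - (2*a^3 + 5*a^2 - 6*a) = -2*a^3 - 8*a^2 + 5*a - 1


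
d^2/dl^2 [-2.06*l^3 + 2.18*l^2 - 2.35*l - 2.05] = 4.36 - 12.36*l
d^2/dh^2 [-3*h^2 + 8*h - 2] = -6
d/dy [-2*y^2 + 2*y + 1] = 2 - 4*y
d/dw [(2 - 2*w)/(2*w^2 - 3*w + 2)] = 2*(2*w^2 - 4*w + 1)/(4*w^4 - 12*w^3 + 17*w^2 - 12*w + 4)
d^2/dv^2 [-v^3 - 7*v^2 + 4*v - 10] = -6*v - 14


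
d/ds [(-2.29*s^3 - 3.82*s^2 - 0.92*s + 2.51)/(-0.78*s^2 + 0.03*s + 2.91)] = (1.7862*s^4 - 0.1374*s^3 - 20.8239*s^2 - 18.3168*s - 2.7525)/(0.6084*s^4 - 0.0468*s^3 - 4.5387*s^2 + 0.1746*s + 8.4681)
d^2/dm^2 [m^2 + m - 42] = 2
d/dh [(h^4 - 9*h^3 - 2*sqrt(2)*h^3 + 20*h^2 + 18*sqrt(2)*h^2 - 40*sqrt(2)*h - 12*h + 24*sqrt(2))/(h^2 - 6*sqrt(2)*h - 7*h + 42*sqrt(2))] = 2*(h^5 - 15*h^4 - 10*sqrt(2)*h^4 + 87*h^3 + 152*sqrt(2)*h^3 - 670*sqrt(2)*h^2 - 424*h^2 + 816*sqrt(2)*h + 1512*h - 1536 - 168*sqrt(2))/(h^4 - 12*sqrt(2)*h^3 - 14*h^3 + 121*h^2 + 168*sqrt(2)*h^2 - 1008*h - 588*sqrt(2)*h + 3528)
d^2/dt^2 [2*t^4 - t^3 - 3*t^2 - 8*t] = 24*t^2 - 6*t - 6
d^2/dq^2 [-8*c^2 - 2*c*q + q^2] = 2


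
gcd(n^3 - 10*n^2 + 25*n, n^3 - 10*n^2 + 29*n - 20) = n - 5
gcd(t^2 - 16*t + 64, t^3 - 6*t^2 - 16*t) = t - 8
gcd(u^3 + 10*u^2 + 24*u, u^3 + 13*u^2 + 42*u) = u^2 + 6*u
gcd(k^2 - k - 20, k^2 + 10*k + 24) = k + 4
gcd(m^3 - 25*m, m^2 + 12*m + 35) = m + 5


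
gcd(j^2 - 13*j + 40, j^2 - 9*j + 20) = j - 5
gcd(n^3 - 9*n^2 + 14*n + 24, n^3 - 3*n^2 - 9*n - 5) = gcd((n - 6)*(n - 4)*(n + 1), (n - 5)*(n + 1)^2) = n + 1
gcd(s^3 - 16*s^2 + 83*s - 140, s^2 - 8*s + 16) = s - 4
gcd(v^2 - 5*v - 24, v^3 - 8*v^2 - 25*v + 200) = v - 8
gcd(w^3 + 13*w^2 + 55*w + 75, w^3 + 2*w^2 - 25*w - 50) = w + 5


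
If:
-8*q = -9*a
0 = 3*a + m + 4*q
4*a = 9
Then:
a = 9/4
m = -135/8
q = 81/32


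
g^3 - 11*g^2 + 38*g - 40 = (g - 5)*(g - 4)*(g - 2)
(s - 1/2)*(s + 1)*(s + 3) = s^3 + 7*s^2/2 + s - 3/2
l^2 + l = l*(l + 1)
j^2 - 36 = (j - 6)*(j + 6)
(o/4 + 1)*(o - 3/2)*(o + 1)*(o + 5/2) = o^4/4 + 3*o^3/2 + 21*o^2/16 - 59*o/16 - 15/4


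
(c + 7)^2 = c^2 + 14*c + 49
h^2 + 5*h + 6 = (h + 2)*(h + 3)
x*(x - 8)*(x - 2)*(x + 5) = x^4 - 5*x^3 - 34*x^2 + 80*x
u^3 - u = u*(u - 1)*(u + 1)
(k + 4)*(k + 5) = k^2 + 9*k + 20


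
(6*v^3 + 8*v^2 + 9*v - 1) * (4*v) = 24*v^4 + 32*v^3 + 36*v^2 - 4*v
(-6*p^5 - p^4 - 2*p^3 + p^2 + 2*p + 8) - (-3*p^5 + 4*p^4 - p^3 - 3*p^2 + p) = -3*p^5 - 5*p^4 - p^3 + 4*p^2 + p + 8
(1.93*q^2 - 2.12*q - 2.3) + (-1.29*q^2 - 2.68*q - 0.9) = 0.64*q^2 - 4.8*q - 3.2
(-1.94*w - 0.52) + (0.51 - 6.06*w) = -8.0*w - 0.01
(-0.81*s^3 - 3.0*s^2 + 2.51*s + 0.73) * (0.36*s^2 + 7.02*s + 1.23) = -0.2916*s^5 - 6.7662*s^4 - 21.1527*s^3 + 14.193*s^2 + 8.2119*s + 0.8979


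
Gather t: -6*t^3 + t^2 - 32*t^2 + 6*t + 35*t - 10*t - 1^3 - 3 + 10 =-6*t^3 - 31*t^2 + 31*t + 6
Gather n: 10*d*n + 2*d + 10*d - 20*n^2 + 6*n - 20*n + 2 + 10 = 12*d - 20*n^2 + n*(10*d - 14) + 12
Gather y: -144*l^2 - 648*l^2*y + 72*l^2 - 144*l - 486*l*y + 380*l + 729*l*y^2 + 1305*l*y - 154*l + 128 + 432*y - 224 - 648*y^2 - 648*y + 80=-72*l^2 + 82*l + y^2*(729*l - 648) + y*(-648*l^2 + 819*l - 216) - 16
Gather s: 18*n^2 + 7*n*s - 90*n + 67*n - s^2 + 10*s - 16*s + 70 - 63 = 18*n^2 - 23*n - s^2 + s*(7*n - 6) + 7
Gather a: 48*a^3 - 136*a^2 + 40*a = 48*a^3 - 136*a^2 + 40*a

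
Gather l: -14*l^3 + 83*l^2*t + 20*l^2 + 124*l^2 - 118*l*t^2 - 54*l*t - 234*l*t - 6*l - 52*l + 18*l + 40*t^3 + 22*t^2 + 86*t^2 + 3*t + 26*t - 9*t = -14*l^3 + l^2*(83*t + 144) + l*(-118*t^2 - 288*t - 40) + 40*t^3 + 108*t^2 + 20*t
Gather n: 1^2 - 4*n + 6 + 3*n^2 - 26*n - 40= 3*n^2 - 30*n - 33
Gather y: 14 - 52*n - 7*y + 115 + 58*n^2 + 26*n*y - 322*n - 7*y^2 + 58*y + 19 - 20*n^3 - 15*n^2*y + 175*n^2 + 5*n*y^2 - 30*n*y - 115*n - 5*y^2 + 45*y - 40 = -20*n^3 + 233*n^2 - 489*n + y^2*(5*n - 12) + y*(-15*n^2 - 4*n + 96) + 108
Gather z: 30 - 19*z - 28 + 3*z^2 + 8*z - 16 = 3*z^2 - 11*z - 14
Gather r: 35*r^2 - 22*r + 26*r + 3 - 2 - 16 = 35*r^2 + 4*r - 15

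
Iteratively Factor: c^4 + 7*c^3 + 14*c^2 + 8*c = (c + 1)*(c^3 + 6*c^2 + 8*c) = c*(c + 1)*(c^2 + 6*c + 8) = c*(c + 1)*(c + 2)*(c + 4)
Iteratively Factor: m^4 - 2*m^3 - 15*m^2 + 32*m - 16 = (m - 4)*(m^3 + 2*m^2 - 7*m + 4) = (m - 4)*(m + 4)*(m^2 - 2*m + 1) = (m - 4)*(m - 1)*(m + 4)*(m - 1)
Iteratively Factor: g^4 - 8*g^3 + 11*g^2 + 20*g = (g - 5)*(g^3 - 3*g^2 - 4*g) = g*(g - 5)*(g^2 - 3*g - 4) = g*(g - 5)*(g + 1)*(g - 4)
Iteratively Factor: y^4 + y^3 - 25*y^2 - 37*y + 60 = (y - 5)*(y^3 + 6*y^2 + 5*y - 12) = (y - 5)*(y + 3)*(y^2 + 3*y - 4) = (y - 5)*(y - 1)*(y + 3)*(y + 4)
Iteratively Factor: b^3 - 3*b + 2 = (b - 1)*(b^2 + b - 2) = (b - 1)^2*(b + 2)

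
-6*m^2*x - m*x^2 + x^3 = x*(-3*m + x)*(2*m + x)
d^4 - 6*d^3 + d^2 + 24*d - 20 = (d - 5)*(d - 2)*(d - 1)*(d + 2)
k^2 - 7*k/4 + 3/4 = (k - 1)*(k - 3/4)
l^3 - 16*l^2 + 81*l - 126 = (l - 7)*(l - 6)*(l - 3)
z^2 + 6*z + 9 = (z + 3)^2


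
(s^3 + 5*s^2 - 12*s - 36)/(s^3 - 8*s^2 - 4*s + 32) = (s^2 + 3*s - 18)/(s^2 - 10*s + 16)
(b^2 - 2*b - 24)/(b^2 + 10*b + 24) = (b - 6)/(b + 6)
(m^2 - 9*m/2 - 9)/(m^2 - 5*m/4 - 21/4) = 2*(-2*m^2 + 9*m + 18)/(-4*m^2 + 5*m + 21)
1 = 1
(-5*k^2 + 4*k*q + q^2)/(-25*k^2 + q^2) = (-k + q)/(-5*k + q)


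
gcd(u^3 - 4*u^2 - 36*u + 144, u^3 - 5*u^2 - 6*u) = u - 6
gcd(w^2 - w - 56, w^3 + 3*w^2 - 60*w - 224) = w^2 - w - 56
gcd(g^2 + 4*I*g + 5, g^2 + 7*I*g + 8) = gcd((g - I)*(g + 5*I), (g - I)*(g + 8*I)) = g - I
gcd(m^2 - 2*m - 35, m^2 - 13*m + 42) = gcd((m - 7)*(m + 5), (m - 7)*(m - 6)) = m - 7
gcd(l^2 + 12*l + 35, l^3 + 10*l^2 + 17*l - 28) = l + 7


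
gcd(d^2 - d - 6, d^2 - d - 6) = d^2 - d - 6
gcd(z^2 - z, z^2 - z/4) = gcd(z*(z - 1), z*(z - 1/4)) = z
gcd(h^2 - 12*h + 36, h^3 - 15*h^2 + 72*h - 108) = h^2 - 12*h + 36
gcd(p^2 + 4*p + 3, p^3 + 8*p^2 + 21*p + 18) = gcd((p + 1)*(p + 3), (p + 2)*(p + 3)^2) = p + 3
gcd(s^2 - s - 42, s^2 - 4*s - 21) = s - 7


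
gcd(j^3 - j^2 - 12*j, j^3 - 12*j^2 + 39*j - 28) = j - 4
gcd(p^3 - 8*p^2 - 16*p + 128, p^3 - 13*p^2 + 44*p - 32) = p^2 - 12*p + 32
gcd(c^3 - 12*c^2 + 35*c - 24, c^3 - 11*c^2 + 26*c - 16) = c^2 - 9*c + 8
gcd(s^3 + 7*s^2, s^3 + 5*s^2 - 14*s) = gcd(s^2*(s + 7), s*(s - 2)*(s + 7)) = s^2 + 7*s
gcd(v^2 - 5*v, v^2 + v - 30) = v - 5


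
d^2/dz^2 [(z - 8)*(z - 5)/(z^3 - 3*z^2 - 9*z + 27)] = 2*(z^4 - 33*z^3 + 177*z^2 - 51*z + 450)/(z^7 - 3*z^6 - 27*z^5 + 81*z^4 + 243*z^3 - 729*z^2 - 729*z + 2187)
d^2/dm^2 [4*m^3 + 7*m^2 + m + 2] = 24*m + 14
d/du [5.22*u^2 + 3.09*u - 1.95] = 10.44*u + 3.09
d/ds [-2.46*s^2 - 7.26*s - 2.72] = -4.92*s - 7.26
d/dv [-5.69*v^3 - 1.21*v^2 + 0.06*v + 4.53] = -17.07*v^2 - 2.42*v + 0.06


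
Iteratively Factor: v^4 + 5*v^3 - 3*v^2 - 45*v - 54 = (v + 2)*(v^3 + 3*v^2 - 9*v - 27) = (v - 3)*(v + 2)*(v^2 + 6*v + 9) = (v - 3)*(v + 2)*(v + 3)*(v + 3)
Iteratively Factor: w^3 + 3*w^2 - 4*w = (w + 4)*(w^2 - w) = (w - 1)*(w + 4)*(w)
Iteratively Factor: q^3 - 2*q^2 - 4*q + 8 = (q + 2)*(q^2 - 4*q + 4) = (q - 2)*(q + 2)*(q - 2)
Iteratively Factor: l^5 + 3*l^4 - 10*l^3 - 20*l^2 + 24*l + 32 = (l - 2)*(l^4 + 5*l^3 - 20*l - 16) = (l - 2)*(l + 4)*(l^3 + l^2 - 4*l - 4) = (l - 2)^2*(l + 4)*(l^2 + 3*l + 2) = (l - 2)^2*(l + 1)*(l + 4)*(l + 2)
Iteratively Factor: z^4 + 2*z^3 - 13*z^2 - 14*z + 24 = (z - 1)*(z^3 + 3*z^2 - 10*z - 24) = (z - 3)*(z - 1)*(z^2 + 6*z + 8) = (z - 3)*(z - 1)*(z + 4)*(z + 2)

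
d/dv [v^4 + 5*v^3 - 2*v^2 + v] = 4*v^3 + 15*v^2 - 4*v + 1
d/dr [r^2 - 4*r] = 2*r - 4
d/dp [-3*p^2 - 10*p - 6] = -6*p - 10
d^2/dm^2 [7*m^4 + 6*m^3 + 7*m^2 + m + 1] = 84*m^2 + 36*m + 14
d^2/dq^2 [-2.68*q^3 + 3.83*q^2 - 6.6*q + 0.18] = 7.66 - 16.08*q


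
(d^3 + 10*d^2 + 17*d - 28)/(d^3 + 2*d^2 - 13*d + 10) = (d^2 + 11*d + 28)/(d^2 + 3*d - 10)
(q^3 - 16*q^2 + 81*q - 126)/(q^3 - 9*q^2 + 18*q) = (q - 7)/q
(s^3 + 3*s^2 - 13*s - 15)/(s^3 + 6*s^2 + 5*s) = (s - 3)/s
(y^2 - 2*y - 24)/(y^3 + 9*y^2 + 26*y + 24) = (y - 6)/(y^2 + 5*y + 6)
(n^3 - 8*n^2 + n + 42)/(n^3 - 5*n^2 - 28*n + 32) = (n^3 - 8*n^2 + n + 42)/(n^3 - 5*n^2 - 28*n + 32)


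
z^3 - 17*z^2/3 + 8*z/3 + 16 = (z - 4)*(z - 3)*(z + 4/3)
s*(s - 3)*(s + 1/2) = s^3 - 5*s^2/2 - 3*s/2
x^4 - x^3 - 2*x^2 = x^2*(x - 2)*(x + 1)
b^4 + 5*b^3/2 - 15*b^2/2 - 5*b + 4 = (b - 2)*(b - 1/2)*(b + 1)*(b + 4)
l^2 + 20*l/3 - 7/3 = (l - 1/3)*(l + 7)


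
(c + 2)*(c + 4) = c^2 + 6*c + 8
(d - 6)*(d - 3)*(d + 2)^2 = d^4 - 5*d^3 - 14*d^2 + 36*d + 72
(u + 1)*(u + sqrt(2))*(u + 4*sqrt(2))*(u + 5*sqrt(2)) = u^4 + u^3 + 10*sqrt(2)*u^3 + 10*sqrt(2)*u^2 + 58*u^2 + 40*sqrt(2)*u + 58*u + 40*sqrt(2)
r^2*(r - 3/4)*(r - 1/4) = r^4 - r^3 + 3*r^2/16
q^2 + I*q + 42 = (q - 6*I)*(q + 7*I)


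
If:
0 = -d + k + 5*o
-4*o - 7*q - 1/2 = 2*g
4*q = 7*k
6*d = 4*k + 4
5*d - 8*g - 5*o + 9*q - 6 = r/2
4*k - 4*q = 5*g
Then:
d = 390/647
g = 186/3235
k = -62/647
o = 452/3235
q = -217/1294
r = -36581/3235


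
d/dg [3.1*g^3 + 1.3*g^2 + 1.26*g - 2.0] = 9.3*g^2 + 2.6*g + 1.26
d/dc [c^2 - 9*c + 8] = 2*c - 9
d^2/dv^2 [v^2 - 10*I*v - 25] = 2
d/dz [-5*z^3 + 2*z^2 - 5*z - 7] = -15*z^2 + 4*z - 5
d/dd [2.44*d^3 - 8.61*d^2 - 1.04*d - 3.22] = 7.32*d^2 - 17.22*d - 1.04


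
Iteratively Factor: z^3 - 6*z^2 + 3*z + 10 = (z - 5)*(z^2 - z - 2) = (z - 5)*(z - 2)*(z + 1)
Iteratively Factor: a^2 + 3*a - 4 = (a - 1)*(a + 4)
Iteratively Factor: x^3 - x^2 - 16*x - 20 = (x + 2)*(x^2 - 3*x - 10) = (x - 5)*(x + 2)*(x + 2)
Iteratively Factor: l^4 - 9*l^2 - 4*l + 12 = (l - 1)*(l^3 + l^2 - 8*l - 12) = (l - 3)*(l - 1)*(l^2 + 4*l + 4) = (l - 3)*(l - 1)*(l + 2)*(l + 2)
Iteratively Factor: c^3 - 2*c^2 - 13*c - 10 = (c + 2)*(c^2 - 4*c - 5) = (c - 5)*(c + 2)*(c + 1)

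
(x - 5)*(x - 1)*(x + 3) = x^3 - 3*x^2 - 13*x + 15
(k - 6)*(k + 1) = k^2 - 5*k - 6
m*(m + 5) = m^2 + 5*m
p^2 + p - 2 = (p - 1)*(p + 2)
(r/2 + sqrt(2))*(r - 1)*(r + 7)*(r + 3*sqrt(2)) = r^4/2 + 3*r^3 + 5*sqrt(2)*r^3/2 + 5*r^2/2 + 15*sqrt(2)*r^2 - 35*sqrt(2)*r/2 + 36*r - 42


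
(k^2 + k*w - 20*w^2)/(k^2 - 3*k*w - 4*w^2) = (k + 5*w)/(k + w)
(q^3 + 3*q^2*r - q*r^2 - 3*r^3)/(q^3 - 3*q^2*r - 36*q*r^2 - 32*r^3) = (q^2 + 2*q*r - 3*r^2)/(q^2 - 4*q*r - 32*r^2)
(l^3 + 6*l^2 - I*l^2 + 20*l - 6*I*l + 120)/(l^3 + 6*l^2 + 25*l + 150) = (l + 4*I)/(l + 5*I)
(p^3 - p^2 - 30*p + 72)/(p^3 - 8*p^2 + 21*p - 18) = (p^2 + 2*p - 24)/(p^2 - 5*p + 6)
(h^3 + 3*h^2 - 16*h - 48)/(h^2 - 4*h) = h + 7 + 12/h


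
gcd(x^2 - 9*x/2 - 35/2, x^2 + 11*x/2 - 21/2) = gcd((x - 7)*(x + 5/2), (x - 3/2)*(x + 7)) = 1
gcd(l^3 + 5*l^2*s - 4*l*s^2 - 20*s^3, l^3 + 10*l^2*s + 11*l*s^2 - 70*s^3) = -l^2 - 3*l*s + 10*s^2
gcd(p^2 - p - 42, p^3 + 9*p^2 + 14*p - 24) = p + 6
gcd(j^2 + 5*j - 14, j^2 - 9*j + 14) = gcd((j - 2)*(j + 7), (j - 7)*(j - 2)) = j - 2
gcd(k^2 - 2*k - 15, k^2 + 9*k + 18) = k + 3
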